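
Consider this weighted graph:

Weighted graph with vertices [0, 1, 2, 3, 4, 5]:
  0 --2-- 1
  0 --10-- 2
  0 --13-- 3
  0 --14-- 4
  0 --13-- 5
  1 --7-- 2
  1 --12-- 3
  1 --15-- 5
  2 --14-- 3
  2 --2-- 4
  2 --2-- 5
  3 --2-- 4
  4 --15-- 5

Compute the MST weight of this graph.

Applying Kruskal's algorithm (sort edges by weight, add if no cycle):
  Add (0,1) w=2
  Add (2,4) w=2
  Add (2,5) w=2
  Add (3,4) w=2
  Add (1,2) w=7
  Skip (0,2) w=10 (creates cycle)
  Skip (1,3) w=12 (creates cycle)
  Skip (0,3) w=13 (creates cycle)
  Skip (0,5) w=13 (creates cycle)
  Skip (0,4) w=14 (creates cycle)
  Skip (2,3) w=14 (creates cycle)
  Skip (1,5) w=15 (creates cycle)
  Skip (4,5) w=15 (creates cycle)
MST weight = 15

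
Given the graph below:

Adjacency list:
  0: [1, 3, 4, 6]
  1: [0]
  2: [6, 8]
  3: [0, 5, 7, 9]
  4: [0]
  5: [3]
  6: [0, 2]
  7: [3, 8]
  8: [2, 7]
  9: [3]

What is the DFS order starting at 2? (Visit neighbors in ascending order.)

DFS from vertex 2 (neighbors processed in ascending order):
Visit order: 2, 6, 0, 1, 3, 5, 7, 8, 9, 4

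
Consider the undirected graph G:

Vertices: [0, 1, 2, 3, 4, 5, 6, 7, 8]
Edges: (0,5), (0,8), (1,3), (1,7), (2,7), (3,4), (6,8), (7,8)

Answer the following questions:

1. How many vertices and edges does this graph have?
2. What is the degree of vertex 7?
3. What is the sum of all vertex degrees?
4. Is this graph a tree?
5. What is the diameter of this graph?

Count: 9 vertices, 8 edges.
Vertex 7 has neighbors [1, 2, 8], degree = 3.
Handshaking lemma: 2 * 8 = 16.
A graph is a tree iff it is connected and has exactly n-1 edges. This graph is connected (all 9 vertices in one component) and has 9-1 = 8 edges. It is a tree.
Diameter (longest shortest path) = 6.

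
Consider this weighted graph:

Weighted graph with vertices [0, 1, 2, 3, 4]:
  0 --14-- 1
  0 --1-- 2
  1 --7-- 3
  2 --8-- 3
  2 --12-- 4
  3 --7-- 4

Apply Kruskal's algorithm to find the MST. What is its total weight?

Applying Kruskal's algorithm (sort edges by weight, add if no cycle):
  Add (0,2) w=1
  Add (1,3) w=7
  Add (3,4) w=7
  Add (2,3) w=8
  Skip (2,4) w=12 (creates cycle)
  Skip (0,1) w=14 (creates cycle)
MST weight = 23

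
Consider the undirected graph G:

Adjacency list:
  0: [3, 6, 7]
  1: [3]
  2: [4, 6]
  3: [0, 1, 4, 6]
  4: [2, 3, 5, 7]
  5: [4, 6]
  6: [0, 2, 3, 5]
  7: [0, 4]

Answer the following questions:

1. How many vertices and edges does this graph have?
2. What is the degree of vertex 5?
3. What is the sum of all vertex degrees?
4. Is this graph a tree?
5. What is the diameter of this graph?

Count: 8 vertices, 11 edges.
Vertex 5 has neighbors [4, 6], degree = 2.
Handshaking lemma: 2 * 11 = 22.
A tree on 8 vertices has 7 edges. This graph has 11 edges (4 extra). Not a tree.
Diameter (longest shortest path) = 3.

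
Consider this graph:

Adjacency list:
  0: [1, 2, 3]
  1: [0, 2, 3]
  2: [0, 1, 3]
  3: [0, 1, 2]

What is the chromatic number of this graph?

The graph has a maximum clique of size 4 (lower bound on chromatic number).
A valid 4-coloring: {0: 0, 1: 1, 2: 2, 3: 3}.
Chromatic number = 4.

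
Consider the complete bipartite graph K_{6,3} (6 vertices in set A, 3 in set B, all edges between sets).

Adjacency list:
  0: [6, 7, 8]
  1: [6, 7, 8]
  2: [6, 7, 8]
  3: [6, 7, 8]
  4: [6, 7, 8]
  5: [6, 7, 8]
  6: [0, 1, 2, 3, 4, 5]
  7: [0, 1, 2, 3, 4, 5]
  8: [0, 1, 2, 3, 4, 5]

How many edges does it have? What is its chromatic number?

K_{6,3} has 6 * 3 = 18 edges.
Bipartite graphs have chromatic number 2 (color each partition differently).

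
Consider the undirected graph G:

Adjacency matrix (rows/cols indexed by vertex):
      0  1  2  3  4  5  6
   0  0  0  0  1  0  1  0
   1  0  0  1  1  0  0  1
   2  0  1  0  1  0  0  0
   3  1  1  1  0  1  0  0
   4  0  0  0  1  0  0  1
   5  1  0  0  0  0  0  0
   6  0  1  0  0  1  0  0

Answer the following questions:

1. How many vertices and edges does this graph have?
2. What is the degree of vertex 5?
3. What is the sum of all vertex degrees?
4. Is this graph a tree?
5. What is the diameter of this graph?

Count: 7 vertices, 8 edges.
Vertex 5 has neighbors [0], degree = 1.
Handshaking lemma: 2 * 8 = 16.
A tree on 7 vertices has 6 edges. This graph has 8 edges (2 extra). Not a tree.
Diameter (longest shortest path) = 4.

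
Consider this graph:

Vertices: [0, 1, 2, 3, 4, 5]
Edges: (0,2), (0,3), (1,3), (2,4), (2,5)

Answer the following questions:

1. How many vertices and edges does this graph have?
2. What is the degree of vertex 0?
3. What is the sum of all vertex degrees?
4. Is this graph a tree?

Count: 6 vertices, 5 edges.
Vertex 0 has neighbors [2, 3], degree = 2.
Handshaking lemma: 2 * 5 = 10.
A graph is a tree iff it is connected and has exactly n-1 edges. This graph is connected (all 6 vertices in one component) and has 6-1 = 5 edges. It is a tree.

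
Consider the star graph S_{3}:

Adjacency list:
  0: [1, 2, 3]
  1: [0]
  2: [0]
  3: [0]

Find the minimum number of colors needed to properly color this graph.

S_{3} has one hub adjacent to 3 leaves; leaves are pairwise non-adjacent.
Color the hub 0 and every leaf 1.
Chromatic number = 2.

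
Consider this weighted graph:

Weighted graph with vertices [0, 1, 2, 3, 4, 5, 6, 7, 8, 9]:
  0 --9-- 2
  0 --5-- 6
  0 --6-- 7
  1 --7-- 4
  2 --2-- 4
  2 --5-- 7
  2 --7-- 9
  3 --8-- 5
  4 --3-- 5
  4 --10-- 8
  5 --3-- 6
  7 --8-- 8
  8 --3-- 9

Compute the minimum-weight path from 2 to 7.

Using Dijkstra's algorithm from vertex 2:
Shortest path: 2 -> 7
Total weight: 5 = 5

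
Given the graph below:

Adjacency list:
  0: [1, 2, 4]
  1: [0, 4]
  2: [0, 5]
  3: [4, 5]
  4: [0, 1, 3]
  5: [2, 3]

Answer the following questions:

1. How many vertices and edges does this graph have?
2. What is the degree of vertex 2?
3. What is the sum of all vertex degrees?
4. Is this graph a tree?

Count: 6 vertices, 7 edges.
Vertex 2 has neighbors [0, 5], degree = 2.
Handshaking lemma: 2 * 7 = 14.
A tree on 6 vertices has 5 edges. This graph has 7 edges (2 extra). Not a tree.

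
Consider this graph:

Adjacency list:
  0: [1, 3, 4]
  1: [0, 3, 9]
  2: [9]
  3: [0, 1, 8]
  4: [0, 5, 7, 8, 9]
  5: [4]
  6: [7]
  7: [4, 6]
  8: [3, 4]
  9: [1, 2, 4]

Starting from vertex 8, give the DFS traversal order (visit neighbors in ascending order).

DFS from vertex 8 (neighbors processed in ascending order):
Visit order: 8, 3, 0, 1, 9, 2, 4, 5, 7, 6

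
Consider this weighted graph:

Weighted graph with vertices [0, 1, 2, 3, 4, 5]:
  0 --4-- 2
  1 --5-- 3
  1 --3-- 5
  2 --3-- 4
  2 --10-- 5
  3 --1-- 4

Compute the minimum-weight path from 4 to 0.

Using Dijkstra's algorithm from vertex 4:
Shortest path: 4 -> 2 -> 0
Total weight: 3 + 4 = 7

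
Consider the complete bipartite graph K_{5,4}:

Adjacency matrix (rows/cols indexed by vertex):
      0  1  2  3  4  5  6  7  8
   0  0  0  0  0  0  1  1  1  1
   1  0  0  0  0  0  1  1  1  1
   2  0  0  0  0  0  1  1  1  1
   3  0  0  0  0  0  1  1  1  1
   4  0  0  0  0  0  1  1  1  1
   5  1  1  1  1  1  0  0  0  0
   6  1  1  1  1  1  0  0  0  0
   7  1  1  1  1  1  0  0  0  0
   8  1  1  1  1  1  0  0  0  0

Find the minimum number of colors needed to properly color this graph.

K_{5,4} is bipartite: vertices split into two independent sets of size 5 and 4.
Color one set 0, the other 1. No adjacent vertices share a color.
Chromatic number = 2.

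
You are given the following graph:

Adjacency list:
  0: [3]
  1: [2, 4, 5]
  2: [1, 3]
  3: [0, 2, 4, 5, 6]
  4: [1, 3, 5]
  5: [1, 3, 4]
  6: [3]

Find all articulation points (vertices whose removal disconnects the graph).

An articulation point is a vertex whose removal disconnects the graph.
Articulation points: [3]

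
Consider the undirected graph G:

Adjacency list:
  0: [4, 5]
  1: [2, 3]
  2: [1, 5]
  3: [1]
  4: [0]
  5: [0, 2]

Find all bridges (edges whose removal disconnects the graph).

A bridge is an edge whose removal increases the number of connected components.
Bridges found: (0,4), (0,5), (1,2), (1,3), (2,5)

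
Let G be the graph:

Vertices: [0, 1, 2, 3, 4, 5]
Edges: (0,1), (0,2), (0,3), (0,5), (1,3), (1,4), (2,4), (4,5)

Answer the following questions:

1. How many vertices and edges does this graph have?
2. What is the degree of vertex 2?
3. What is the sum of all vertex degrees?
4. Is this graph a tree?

Count: 6 vertices, 8 edges.
Vertex 2 has neighbors [0, 4], degree = 2.
Handshaking lemma: 2 * 8 = 16.
A tree on 6 vertices has 5 edges. This graph has 8 edges (3 extra). Not a tree.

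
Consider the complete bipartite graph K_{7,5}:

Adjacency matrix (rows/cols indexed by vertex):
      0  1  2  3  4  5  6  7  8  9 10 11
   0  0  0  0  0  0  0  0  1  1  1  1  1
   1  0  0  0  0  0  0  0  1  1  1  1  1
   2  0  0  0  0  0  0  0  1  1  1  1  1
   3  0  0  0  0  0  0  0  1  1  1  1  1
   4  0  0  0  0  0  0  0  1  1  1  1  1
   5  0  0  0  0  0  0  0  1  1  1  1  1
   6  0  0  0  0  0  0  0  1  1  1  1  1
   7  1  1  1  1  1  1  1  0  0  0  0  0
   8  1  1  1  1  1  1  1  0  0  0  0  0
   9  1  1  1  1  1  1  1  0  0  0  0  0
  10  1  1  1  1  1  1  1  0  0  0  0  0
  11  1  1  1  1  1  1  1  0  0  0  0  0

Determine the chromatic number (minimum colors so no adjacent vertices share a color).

K_{7,5} is bipartite: vertices split into two independent sets of size 7 and 5.
Color one set 0, the other 1. No adjacent vertices share a color.
Chromatic number = 2.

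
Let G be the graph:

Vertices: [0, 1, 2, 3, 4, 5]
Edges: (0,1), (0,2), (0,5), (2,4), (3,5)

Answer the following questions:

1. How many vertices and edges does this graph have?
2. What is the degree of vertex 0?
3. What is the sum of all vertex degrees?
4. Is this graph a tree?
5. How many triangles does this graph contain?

Count: 6 vertices, 5 edges.
Vertex 0 has neighbors [1, 2, 5], degree = 3.
Handshaking lemma: 2 * 5 = 10.
A graph is a tree iff it is connected and has exactly n-1 edges. This graph is connected (all 6 vertices in one component) and has 6-1 = 5 edges. It is a tree.
Number of triangles = 0.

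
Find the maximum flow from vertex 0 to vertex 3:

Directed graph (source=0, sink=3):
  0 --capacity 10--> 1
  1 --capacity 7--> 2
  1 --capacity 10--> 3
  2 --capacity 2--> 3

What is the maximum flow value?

Computing max flow:
  Flow on (0->1): 10/10
  Flow on (1->3): 10/10
Maximum flow = 10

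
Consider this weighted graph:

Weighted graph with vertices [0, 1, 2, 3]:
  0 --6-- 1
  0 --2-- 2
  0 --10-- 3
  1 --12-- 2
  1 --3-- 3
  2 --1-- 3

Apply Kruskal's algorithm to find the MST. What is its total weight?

Applying Kruskal's algorithm (sort edges by weight, add if no cycle):
  Add (2,3) w=1
  Add (0,2) w=2
  Add (1,3) w=3
  Skip (0,1) w=6 (creates cycle)
  Skip (0,3) w=10 (creates cycle)
  Skip (1,2) w=12 (creates cycle)
MST weight = 6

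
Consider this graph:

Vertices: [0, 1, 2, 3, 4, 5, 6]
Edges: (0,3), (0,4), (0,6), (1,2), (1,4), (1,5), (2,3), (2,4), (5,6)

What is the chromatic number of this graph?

The graph has a maximum clique of size 3 (lower bound on chromatic number).
A valid 3-coloring: {0: 0, 1: 0, 2: 1, 3: 2, 4: 2, 5: 1, 6: 2}.
Chromatic number = 3.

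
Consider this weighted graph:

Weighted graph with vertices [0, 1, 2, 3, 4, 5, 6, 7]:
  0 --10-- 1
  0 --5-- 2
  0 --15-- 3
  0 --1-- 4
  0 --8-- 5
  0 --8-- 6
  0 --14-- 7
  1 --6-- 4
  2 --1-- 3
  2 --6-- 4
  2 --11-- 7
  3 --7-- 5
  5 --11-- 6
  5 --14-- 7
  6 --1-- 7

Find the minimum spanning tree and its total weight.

Applying Kruskal's algorithm (sort edges by weight, add if no cycle):
  Add (0,4) w=1
  Add (2,3) w=1
  Add (6,7) w=1
  Add (0,2) w=5
  Add (1,4) w=6
  Skip (2,4) w=6 (creates cycle)
  Add (3,5) w=7
  Skip (0,5) w=8 (creates cycle)
  Add (0,6) w=8
  Skip (0,1) w=10 (creates cycle)
  Skip (2,7) w=11 (creates cycle)
  Skip (5,6) w=11 (creates cycle)
  Skip (0,7) w=14 (creates cycle)
  Skip (5,7) w=14 (creates cycle)
  Skip (0,3) w=15 (creates cycle)
MST weight = 29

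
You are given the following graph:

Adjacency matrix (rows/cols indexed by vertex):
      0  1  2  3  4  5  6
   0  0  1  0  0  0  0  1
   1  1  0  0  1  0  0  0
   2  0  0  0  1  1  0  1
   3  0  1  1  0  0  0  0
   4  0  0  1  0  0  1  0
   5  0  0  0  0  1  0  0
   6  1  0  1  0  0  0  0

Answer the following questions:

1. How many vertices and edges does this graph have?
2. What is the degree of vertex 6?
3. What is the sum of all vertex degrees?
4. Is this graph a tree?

Count: 7 vertices, 7 edges.
Vertex 6 has neighbors [0, 2], degree = 2.
Handshaking lemma: 2 * 7 = 14.
A tree on 7 vertices has 6 edges. This graph has 7 edges (1 extra). Not a tree.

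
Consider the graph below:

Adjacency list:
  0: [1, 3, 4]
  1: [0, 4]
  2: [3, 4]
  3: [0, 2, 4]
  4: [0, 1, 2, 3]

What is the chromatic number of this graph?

The graph has a maximum clique of size 3 (lower bound on chromatic number).
A valid 3-coloring: {0: 1, 1: 2, 2: 1, 3: 2, 4: 0}.
Chromatic number = 3.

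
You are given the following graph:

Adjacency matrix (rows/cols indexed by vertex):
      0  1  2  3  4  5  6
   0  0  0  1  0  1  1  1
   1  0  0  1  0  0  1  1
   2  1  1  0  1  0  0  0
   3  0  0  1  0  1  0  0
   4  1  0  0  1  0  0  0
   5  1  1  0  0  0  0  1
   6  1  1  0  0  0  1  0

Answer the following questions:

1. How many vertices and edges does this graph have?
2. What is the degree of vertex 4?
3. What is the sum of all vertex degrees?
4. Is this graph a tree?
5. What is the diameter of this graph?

Count: 7 vertices, 10 edges.
Vertex 4 has neighbors [0, 3], degree = 2.
Handshaking lemma: 2 * 10 = 20.
A tree on 7 vertices has 6 edges. This graph has 10 edges (4 extra). Not a tree.
Diameter (longest shortest path) = 3.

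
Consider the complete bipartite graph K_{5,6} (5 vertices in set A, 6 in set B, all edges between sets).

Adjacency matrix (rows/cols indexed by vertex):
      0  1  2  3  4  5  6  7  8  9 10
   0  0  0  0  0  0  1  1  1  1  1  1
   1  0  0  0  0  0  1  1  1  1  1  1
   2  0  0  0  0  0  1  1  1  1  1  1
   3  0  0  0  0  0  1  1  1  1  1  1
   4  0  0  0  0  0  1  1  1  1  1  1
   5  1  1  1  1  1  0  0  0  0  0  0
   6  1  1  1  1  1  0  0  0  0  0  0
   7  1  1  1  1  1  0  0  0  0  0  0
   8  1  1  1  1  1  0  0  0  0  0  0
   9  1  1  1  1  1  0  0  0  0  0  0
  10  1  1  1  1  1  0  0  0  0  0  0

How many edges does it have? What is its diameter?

K_{5,6} has 5 * 6 = 30 edges.
Any vertex reaches any opposite-side vertex in 1 step; same-side vertices reach in 2 steps via any opposite-side vertex.
Diameter = 2.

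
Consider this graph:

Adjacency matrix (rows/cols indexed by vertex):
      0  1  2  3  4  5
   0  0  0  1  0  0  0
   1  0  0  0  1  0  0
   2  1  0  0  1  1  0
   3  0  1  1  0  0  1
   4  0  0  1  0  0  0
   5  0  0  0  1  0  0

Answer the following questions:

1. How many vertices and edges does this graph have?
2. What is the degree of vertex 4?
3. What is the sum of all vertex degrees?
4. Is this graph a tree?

Count: 6 vertices, 5 edges.
Vertex 4 has neighbors [2], degree = 1.
Handshaking lemma: 2 * 5 = 10.
A graph is a tree iff it is connected and has exactly n-1 edges. This graph is connected (all 6 vertices in one component) and has 6-1 = 5 edges. It is a tree.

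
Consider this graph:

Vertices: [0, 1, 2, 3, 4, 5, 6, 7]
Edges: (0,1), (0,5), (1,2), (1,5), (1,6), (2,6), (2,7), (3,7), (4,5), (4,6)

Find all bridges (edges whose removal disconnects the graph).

A bridge is an edge whose removal increases the number of connected components.
Bridges found: (2,7), (3,7)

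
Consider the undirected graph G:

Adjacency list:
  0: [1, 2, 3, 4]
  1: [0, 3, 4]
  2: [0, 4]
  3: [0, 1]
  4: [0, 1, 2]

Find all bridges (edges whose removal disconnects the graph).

No bridges found. The graph is 2-edge-connected (no single edge removal disconnects it).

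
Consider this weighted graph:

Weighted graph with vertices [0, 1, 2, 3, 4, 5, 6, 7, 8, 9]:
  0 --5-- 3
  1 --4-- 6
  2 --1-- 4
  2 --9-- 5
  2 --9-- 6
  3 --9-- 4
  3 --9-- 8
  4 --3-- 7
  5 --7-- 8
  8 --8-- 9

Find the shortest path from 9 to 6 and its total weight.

Using Dijkstra's algorithm from vertex 9:
Shortest path: 9 -> 8 -> 5 -> 2 -> 6
Total weight: 8 + 7 + 9 + 9 = 33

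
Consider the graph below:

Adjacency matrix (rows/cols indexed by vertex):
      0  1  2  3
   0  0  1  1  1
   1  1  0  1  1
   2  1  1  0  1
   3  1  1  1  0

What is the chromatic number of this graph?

The graph has a maximum clique of size 4 (lower bound on chromatic number).
A valid 4-coloring: {0: 0, 1: 1, 2: 2, 3: 3}.
Chromatic number = 4.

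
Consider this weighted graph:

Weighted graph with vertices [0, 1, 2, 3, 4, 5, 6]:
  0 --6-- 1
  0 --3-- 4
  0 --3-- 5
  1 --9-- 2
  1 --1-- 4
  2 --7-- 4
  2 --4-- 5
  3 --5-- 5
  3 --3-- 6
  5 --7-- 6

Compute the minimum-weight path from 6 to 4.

Using Dijkstra's algorithm from vertex 6:
Shortest path: 6 -> 5 -> 0 -> 4
Total weight: 7 + 3 + 3 = 13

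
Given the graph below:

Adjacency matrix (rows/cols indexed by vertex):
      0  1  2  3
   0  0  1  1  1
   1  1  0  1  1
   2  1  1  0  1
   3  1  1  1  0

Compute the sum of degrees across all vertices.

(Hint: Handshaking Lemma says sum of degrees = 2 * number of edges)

Count edges: 6 edges.
By Handshaking Lemma: sum of degrees = 2 * 6 = 12.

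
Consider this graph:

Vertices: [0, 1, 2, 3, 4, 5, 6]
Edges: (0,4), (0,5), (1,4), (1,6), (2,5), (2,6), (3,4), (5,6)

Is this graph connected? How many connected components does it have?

Checking connectivity: the graph has 1 connected component(s).
All vertices are reachable from each other. The graph IS connected.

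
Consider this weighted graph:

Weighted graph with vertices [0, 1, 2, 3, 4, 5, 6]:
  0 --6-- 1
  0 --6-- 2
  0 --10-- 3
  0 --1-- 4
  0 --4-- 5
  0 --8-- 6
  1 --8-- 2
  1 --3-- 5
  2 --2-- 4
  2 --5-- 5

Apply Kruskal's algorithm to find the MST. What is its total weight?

Applying Kruskal's algorithm (sort edges by weight, add if no cycle):
  Add (0,4) w=1
  Add (2,4) w=2
  Add (1,5) w=3
  Add (0,5) w=4
  Skip (2,5) w=5 (creates cycle)
  Skip (0,1) w=6 (creates cycle)
  Skip (0,2) w=6 (creates cycle)
  Add (0,6) w=8
  Skip (1,2) w=8 (creates cycle)
  Add (0,3) w=10
MST weight = 28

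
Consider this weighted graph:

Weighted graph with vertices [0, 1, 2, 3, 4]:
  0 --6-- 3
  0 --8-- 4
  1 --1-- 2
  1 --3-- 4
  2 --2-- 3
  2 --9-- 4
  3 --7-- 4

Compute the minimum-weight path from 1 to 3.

Using Dijkstra's algorithm from vertex 1:
Shortest path: 1 -> 2 -> 3
Total weight: 1 + 2 = 3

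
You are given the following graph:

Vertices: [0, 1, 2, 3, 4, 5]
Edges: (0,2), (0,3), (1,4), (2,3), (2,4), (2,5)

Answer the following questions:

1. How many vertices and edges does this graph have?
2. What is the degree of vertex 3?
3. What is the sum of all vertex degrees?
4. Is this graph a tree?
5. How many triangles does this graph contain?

Count: 6 vertices, 6 edges.
Vertex 3 has neighbors [0, 2], degree = 2.
Handshaking lemma: 2 * 6 = 12.
A tree on 6 vertices has 5 edges. This graph has 6 edges (1 extra). Not a tree.
Number of triangles = 1.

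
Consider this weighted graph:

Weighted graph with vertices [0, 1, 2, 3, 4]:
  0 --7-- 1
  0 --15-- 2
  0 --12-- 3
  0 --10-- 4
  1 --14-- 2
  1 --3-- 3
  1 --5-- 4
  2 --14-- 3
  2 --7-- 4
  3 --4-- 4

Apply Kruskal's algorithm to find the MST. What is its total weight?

Applying Kruskal's algorithm (sort edges by weight, add if no cycle):
  Add (1,3) w=3
  Add (3,4) w=4
  Skip (1,4) w=5 (creates cycle)
  Add (0,1) w=7
  Add (2,4) w=7
  Skip (0,4) w=10 (creates cycle)
  Skip (0,3) w=12 (creates cycle)
  Skip (1,2) w=14 (creates cycle)
  Skip (2,3) w=14 (creates cycle)
  Skip (0,2) w=15 (creates cycle)
MST weight = 21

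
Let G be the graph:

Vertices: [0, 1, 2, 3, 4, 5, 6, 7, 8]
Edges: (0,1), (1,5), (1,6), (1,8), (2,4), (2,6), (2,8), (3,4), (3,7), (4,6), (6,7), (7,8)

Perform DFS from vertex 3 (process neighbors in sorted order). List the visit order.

DFS from vertex 3 (neighbors processed in ascending order):
Visit order: 3, 4, 2, 6, 1, 0, 5, 8, 7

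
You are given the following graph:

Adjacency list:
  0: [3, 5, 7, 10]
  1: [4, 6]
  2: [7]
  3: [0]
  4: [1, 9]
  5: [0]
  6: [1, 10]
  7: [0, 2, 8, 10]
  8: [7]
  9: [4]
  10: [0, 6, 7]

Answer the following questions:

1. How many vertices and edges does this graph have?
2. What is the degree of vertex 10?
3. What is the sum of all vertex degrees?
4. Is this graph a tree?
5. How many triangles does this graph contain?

Count: 11 vertices, 11 edges.
Vertex 10 has neighbors [0, 6, 7], degree = 3.
Handshaking lemma: 2 * 11 = 22.
A tree on 11 vertices has 10 edges. This graph has 11 edges (1 extra). Not a tree.
Number of triangles = 1.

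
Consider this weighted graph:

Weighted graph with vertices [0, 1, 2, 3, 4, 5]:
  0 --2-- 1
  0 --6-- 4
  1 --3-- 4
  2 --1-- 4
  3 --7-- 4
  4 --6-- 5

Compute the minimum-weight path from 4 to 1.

Using Dijkstra's algorithm from vertex 4:
Shortest path: 4 -> 1
Total weight: 3 = 3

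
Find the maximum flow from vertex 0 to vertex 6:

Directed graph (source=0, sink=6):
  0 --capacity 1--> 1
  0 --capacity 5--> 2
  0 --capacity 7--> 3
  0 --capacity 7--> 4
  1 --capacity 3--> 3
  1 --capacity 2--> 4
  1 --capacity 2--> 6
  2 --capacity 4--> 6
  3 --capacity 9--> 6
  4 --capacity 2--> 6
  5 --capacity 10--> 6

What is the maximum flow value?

Computing max flow:
  Flow on (0->1): 1/1
  Flow on (0->2): 4/5
  Flow on (0->3): 7/7
  Flow on (0->4): 2/7
  Flow on (1->6): 1/2
  Flow on (2->6): 4/4
  Flow on (3->6): 7/9
  Flow on (4->6): 2/2
Maximum flow = 14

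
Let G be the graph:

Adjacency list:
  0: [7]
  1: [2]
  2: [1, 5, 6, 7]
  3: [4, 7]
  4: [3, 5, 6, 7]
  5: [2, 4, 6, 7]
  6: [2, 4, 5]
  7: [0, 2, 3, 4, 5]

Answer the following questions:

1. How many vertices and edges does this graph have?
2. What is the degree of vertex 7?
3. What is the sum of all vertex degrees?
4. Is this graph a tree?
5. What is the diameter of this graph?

Count: 8 vertices, 12 edges.
Vertex 7 has neighbors [0, 2, 3, 4, 5], degree = 5.
Handshaking lemma: 2 * 12 = 24.
A tree on 8 vertices has 7 edges. This graph has 12 edges (5 extra). Not a tree.
Diameter (longest shortest path) = 3.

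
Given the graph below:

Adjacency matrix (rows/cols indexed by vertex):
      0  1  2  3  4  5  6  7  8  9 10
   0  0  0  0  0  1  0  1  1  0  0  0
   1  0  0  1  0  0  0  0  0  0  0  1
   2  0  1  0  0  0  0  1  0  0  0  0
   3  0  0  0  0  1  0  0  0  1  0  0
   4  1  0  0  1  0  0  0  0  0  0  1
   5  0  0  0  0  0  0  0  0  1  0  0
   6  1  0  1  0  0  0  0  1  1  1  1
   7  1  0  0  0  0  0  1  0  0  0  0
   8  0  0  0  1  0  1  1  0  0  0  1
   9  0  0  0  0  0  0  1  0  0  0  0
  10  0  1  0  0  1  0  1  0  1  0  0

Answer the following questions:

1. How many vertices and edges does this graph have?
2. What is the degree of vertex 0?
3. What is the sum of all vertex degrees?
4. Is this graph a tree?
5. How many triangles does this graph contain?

Count: 11 vertices, 15 edges.
Vertex 0 has neighbors [4, 6, 7], degree = 3.
Handshaking lemma: 2 * 15 = 30.
A tree on 11 vertices has 10 edges. This graph has 15 edges (5 extra). Not a tree.
Number of triangles = 2.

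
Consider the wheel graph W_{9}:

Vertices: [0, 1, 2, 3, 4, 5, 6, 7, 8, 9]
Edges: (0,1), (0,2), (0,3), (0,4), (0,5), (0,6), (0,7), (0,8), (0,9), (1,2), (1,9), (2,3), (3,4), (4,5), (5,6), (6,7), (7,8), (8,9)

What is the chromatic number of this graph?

W_{9} = C_{9} plus a hub adjacent to every cycle vertex.
The outer cycle needs 3 colors (odd cycle); the hub is adjacent to all of them so needs a fresh color.
Chromatic number = 3 + 1 = 4.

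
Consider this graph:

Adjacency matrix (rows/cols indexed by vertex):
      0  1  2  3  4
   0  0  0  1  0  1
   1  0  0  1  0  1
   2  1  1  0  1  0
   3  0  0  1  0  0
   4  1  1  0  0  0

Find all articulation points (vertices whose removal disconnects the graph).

An articulation point is a vertex whose removal disconnects the graph.
Articulation points: [2]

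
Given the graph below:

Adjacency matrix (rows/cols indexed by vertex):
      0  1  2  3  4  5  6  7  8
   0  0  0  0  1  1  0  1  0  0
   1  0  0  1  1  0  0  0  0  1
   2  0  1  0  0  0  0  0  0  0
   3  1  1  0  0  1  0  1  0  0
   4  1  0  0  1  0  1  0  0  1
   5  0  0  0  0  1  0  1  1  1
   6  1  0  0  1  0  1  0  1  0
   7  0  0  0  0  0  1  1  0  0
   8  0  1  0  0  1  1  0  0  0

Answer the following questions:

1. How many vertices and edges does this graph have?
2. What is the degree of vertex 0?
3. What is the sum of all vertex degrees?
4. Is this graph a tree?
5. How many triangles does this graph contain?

Count: 9 vertices, 14 edges.
Vertex 0 has neighbors [3, 4, 6], degree = 3.
Handshaking lemma: 2 * 14 = 28.
A tree on 9 vertices has 8 edges. This graph has 14 edges (6 extra). Not a tree.
Number of triangles = 4.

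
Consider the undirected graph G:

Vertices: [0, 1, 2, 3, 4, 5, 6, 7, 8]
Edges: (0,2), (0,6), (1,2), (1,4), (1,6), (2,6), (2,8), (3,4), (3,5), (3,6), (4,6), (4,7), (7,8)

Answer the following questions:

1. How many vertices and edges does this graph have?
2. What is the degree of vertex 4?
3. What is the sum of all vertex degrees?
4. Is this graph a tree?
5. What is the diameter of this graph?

Count: 9 vertices, 13 edges.
Vertex 4 has neighbors [1, 3, 6, 7], degree = 4.
Handshaking lemma: 2 * 13 = 26.
A tree on 9 vertices has 8 edges. This graph has 13 edges (5 extra). Not a tree.
Diameter (longest shortest path) = 4.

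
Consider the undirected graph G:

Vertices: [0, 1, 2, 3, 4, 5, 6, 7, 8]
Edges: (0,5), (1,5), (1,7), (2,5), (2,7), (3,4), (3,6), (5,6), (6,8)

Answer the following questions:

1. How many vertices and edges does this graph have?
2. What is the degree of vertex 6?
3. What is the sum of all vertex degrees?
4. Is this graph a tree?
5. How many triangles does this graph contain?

Count: 9 vertices, 9 edges.
Vertex 6 has neighbors [3, 5, 8], degree = 3.
Handshaking lemma: 2 * 9 = 18.
A tree on 9 vertices has 8 edges. This graph has 9 edges (1 extra). Not a tree.
Number of triangles = 0.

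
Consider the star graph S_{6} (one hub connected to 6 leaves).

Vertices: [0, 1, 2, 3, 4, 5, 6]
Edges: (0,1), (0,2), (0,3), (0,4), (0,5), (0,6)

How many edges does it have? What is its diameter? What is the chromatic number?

Star graph S_{6}: the hub connects to all 6 leaves.
Edges = 6.
Diameter = 2 (any leaf to hub is 1, leaf to leaf through hub is 2).
Star graphs are bipartite (hub vs leaves), so chromatic number = 2.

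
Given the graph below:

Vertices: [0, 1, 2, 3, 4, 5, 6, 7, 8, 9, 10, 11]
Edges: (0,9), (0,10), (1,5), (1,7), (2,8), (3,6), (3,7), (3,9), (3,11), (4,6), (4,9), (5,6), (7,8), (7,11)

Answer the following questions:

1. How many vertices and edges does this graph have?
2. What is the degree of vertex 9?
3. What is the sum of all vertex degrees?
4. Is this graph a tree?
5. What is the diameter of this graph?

Count: 12 vertices, 14 edges.
Vertex 9 has neighbors [0, 3, 4], degree = 3.
Handshaking lemma: 2 * 14 = 28.
A tree on 12 vertices has 11 edges. This graph has 14 edges (3 extra). Not a tree.
Diameter (longest shortest path) = 6.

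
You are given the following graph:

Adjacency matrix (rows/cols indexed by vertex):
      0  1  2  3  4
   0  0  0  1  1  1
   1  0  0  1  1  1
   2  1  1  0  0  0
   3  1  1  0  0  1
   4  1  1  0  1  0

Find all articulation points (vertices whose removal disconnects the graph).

No articulation points. The graph is biconnected.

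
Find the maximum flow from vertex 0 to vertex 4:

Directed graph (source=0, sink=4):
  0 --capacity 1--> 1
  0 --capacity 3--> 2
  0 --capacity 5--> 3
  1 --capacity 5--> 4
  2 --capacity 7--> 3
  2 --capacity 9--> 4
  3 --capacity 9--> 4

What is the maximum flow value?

Computing max flow:
  Flow on (0->1): 1/1
  Flow on (0->2): 3/3
  Flow on (0->3): 5/5
  Flow on (1->4): 1/5
  Flow on (2->4): 3/9
  Flow on (3->4): 5/9
Maximum flow = 9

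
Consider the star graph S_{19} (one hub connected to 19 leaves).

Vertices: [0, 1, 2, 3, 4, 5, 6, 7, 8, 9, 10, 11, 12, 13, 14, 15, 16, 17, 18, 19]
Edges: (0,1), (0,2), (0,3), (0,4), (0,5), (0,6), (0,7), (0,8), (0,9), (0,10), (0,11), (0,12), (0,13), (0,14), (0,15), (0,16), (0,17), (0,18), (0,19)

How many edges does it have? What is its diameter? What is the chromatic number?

Star graph S_{19}: the hub connects to all 19 leaves.
Edges = 19.
Diameter = 2 (any leaf to hub is 1, leaf to leaf through hub is 2).
Star graphs are bipartite (hub vs leaves), so chromatic number = 2.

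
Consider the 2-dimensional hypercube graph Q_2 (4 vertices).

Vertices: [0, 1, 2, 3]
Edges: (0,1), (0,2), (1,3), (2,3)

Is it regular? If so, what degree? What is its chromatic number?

In Q_2, every vertex has exactly 2 neighbors (flip one of 2 bits), so it is 2-regular.
Q_2 is bipartite (partition by bit-parity), so chromatic number = 2.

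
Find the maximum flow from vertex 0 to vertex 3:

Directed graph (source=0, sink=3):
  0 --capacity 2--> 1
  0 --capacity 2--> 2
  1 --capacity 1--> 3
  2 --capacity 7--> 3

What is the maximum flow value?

Computing max flow:
  Flow on (0->1): 1/2
  Flow on (0->2): 2/2
  Flow on (1->3): 1/1
  Flow on (2->3): 2/7
Maximum flow = 3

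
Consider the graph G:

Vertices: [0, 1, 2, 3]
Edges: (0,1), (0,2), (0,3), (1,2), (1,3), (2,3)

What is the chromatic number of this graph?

The graph has a maximum clique of size 4 (lower bound on chromatic number).
A valid 4-coloring: {0: 0, 1: 1, 2: 2, 3: 3}.
Chromatic number = 4.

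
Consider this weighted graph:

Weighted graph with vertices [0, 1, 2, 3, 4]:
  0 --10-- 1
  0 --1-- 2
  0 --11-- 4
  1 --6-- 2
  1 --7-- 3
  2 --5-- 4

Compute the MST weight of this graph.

Applying Kruskal's algorithm (sort edges by weight, add if no cycle):
  Add (0,2) w=1
  Add (2,4) w=5
  Add (1,2) w=6
  Add (1,3) w=7
  Skip (0,1) w=10 (creates cycle)
  Skip (0,4) w=11 (creates cycle)
MST weight = 19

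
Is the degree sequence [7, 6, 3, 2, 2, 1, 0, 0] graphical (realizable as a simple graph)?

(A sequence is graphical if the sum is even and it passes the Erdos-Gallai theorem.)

Sum of degrees = 21. Sum is odd, so the sequence is NOT graphical.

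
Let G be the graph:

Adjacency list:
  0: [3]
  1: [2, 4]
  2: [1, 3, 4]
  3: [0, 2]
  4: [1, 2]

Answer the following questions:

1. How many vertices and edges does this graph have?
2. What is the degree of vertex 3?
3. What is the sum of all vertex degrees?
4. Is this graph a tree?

Count: 5 vertices, 5 edges.
Vertex 3 has neighbors [0, 2], degree = 2.
Handshaking lemma: 2 * 5 = 10.
A tree on 5 vertices has 4 edges. This graph has 5 edges (1 extra). Not a tree.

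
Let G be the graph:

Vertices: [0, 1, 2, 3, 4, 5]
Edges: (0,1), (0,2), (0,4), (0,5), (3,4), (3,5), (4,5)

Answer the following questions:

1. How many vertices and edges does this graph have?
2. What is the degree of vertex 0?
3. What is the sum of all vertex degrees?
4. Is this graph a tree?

Count: 6 vertices, 7 edges.
Vertex 0 has neighbors [1, 2, 4, 5], degree = 4.
Handshaking lemma: 2 * 7 = 14.
A tree on 6 vertices has 5 edges. This graph has 7 edges (2 extra). Not a tree.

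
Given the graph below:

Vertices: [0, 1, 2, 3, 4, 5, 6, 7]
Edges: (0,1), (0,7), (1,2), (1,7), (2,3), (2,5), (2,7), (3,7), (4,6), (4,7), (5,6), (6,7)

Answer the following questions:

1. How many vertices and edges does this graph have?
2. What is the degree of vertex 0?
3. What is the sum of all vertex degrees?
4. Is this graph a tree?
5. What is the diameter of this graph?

Count: 8 vertices, 12 edges.
Vertex 0 has neighbors [1, 7], degree = 2.
Handshaking lemma: 2 * 12 = 24.
A tree on 8 vertices has 7 edges. This graph has 12 edges (5 extra). Not a tree.
Diameter (longest shortest path) = 3.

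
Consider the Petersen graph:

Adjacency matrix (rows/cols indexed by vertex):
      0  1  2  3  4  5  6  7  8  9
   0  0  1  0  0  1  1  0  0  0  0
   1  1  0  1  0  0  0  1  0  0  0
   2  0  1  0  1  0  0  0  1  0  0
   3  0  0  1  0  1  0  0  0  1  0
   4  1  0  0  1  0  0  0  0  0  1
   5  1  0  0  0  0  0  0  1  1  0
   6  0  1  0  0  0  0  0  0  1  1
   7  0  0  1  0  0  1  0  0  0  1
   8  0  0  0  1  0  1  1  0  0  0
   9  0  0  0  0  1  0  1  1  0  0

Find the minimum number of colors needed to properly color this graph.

The Petersen graph contains odd cycles (e.g. the outer 5-cycle), so chi >= 3.
A proper 3-coloring exists (it is a well-known 3-chromatic graph).
Chromatic number = 3.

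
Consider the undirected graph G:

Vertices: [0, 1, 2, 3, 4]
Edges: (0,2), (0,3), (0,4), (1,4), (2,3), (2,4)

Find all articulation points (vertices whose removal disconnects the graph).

An articulation point is a vertex whose removal disconnects the graph.
Articulation points: [4]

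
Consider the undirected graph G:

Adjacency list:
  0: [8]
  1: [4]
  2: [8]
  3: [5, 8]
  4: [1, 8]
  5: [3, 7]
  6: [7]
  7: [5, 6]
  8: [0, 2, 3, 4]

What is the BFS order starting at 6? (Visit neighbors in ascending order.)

BFS from vertex 6 (neighbors processed in ascending order):
Visit order: 6, 7, 5, 3, 8, 0, 2, 4, 1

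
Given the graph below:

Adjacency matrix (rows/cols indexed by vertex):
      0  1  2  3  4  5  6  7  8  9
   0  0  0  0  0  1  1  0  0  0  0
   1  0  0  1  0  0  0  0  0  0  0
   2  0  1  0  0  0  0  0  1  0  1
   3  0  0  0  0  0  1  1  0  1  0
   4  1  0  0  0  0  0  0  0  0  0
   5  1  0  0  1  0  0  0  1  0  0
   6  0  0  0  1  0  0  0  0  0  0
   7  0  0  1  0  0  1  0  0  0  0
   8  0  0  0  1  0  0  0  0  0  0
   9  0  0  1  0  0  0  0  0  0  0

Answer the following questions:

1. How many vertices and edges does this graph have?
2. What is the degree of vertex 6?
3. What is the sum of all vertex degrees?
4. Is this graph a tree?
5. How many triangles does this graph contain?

Count: 10 vertices, 9 edges.
Vertex 6 has neighbors [3], degree = 1.
Handshaking lemma: 2 * 9 = 18.
A graph is a tree iff it is connected and has exactly n-1 edges. This graph is connected (all 10 vertices in one component) and has 10-1 = 9 edges. It is a tree.
Number of triangles = 0.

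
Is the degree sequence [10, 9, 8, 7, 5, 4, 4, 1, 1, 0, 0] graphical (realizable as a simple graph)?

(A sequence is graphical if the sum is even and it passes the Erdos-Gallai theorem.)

Sum of degrees = 49. Sum is odd, so the sequence is NOT graphical.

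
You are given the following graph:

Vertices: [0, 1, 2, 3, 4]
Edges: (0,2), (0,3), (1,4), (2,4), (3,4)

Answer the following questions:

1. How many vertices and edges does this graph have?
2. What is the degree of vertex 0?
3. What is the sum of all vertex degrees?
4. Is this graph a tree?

Count: 5 vertices, 5 edges.
Vertex 0 has neighbors [2, 3], degree = 2.
Handshaking lemma: 2 * 5 = 10.
A tree on 5 vertices has 4 edges. This graph has 5 edges (1 extra). Not a tree.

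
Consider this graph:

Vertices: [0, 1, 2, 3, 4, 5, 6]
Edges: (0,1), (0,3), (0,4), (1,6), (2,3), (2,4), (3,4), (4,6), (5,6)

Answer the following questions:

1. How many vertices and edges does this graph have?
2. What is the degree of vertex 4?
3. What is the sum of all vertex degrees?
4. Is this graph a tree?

Count: 7 vertices, 9 edges.
Vertex 4 has neighbors [0, 2, 3, 6], degree = 4.
Handshaking lemma: 2 * 9 = 18.
A tree on 7 vertices has 6 edges. This graph has 9 edges (3 extra). Not a tree.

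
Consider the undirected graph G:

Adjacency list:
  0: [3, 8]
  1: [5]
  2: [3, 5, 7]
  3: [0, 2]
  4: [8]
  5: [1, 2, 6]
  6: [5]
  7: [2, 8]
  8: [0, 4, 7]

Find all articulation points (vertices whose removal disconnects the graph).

An articulation point is a vertex whose removal disconnects the graph.
Articulation points: [2, 5, 8]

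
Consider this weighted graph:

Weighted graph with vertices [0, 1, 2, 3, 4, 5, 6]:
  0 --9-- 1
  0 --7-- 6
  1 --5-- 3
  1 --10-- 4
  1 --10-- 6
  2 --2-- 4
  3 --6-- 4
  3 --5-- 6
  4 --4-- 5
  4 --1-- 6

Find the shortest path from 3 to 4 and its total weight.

Using Dijkstra's algorithm from vertex 3:
Shortest path: 3 -> 4
Total weight: 6 = 6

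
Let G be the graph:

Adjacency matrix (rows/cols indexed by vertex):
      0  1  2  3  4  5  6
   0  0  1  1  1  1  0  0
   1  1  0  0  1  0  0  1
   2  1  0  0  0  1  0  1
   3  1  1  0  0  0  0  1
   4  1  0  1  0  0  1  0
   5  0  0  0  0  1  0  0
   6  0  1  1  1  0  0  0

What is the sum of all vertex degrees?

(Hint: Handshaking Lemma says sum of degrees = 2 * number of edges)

Count edges: 10 edges.
By Handshaking Lemma: sum of degrees = 2 * 10 = 20.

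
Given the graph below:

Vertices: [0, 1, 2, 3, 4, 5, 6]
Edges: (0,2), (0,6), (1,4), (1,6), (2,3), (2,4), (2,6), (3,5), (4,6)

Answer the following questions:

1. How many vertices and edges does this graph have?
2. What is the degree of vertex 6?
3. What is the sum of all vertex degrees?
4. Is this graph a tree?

Count: 7 vertices, 9 edges.
Vertex 6 has neighbors [0, 1, 2, 4], degree = 4.
Handshaking lemma: 2 * 9 = 18.
A tree on 7 vertices has 6 edges. This graph has 9 edges (3 extra). Not a tree.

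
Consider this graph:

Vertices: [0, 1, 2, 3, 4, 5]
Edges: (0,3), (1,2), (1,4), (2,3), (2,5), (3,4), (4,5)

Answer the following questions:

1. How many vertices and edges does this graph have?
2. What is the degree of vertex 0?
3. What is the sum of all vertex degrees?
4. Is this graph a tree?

Count: 6 vertices, 7 edges.
Vertex 0 has neighbors [3], degree = 1.
Handshaking lemma: 2 * 7 = 14.
A tree on 6 vertices has 5 edges. This graph has 7 edges (2 extra). Not a tree.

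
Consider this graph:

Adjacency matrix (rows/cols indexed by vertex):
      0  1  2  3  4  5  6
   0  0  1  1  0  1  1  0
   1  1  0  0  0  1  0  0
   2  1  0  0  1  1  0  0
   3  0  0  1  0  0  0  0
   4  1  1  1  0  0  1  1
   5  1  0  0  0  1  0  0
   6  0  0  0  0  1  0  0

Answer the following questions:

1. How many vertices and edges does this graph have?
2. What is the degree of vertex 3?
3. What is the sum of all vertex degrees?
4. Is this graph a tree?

Count: 7 vertices, 9 edges.
Vertex 3 has neighbors [2], degree = 1.
Handshaking lemma: 2 * 9 = 18.
A tree on 7 vertices has 6 edges. This graph has 9 edges (3 extra). Not a tree.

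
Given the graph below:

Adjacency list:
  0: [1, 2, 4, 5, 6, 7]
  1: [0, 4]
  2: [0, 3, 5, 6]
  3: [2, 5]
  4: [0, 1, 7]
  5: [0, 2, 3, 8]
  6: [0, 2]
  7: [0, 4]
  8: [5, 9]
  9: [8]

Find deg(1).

Vertex 1 has neighbors [0, 4], so deg(1) = 2.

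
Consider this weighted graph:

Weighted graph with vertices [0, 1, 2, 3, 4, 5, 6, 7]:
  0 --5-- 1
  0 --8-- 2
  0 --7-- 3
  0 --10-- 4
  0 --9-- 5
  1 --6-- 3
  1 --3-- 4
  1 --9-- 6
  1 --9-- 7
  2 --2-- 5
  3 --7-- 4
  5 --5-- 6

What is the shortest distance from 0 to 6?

Using Dijkstra's algorithm from vertex 0:
Shortest path: 0 -> 1 -> 6
Total weight: 5 + 9 = 14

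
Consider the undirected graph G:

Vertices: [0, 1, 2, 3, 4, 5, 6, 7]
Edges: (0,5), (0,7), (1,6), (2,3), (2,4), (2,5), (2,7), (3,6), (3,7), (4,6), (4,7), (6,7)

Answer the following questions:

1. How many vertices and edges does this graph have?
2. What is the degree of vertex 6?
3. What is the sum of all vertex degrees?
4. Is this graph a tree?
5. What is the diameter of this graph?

Count: 8 vertices, 12 edges.
Vertex 6 has neighbors [1, 3, 4, 7], degree = 4.
Handshaking lemma: 2 * 12 = 24.
A tree on 8 vertices has 7 edges. This graph has 12 edges (5 extra). Not a tree.
Diameter (longest shortest path) = 4.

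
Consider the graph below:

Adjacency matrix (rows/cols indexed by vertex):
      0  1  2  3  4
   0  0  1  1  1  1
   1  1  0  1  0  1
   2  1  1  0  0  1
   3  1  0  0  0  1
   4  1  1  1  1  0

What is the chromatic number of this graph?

The graph has a maximum clique of size 4 (lower bound on chromatic number).
A valid 4-coloring: {0: 0, 1: 2, 2: 3, 3: 2, 4: 1}.
Chromatic number = 4.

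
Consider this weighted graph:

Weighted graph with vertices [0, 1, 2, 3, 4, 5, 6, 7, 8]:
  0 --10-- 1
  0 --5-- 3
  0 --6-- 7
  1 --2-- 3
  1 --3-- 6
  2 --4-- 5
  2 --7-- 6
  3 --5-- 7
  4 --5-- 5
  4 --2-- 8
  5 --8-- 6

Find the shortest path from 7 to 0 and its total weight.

Using Dijkstra's algorithm from vertex 7:
Shortest path: 7 -> 0
Total weight: 6 = 6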